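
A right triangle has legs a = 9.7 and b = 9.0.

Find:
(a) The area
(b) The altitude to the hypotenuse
(a) Area = ½ab = ½·9.7·9.0 = 43.65
(b) Hypotenuse c = √(9.7² + 9.0²) = √175.09 = 13.2322
    Area = ½·c·h_c  →  h_c = 2·Area/c = 2·43.65/13.2322 = 6.598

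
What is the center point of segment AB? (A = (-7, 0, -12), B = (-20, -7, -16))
Midpoint = ((-7-20)/2, (0-7)/2, (-12-16)/2) = (-13.5, -3.5, -14)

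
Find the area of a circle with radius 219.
Area = pi * r²
Area = pi * 219²
Area = pi * 47961
Area = 150673.93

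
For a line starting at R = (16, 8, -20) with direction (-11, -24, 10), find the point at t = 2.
P(2) = (16 + (-11)(2), 8 + (-24)(2), -20 + 10(2)) = (-6, -40, 0)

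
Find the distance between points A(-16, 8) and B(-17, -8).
Using the distance formula: d = sqrt((x₂-x₁)² + (y₂-y₁)²)
dx = (-17) - (-16) = -1
dy = (-8) - 8 = -16
d = sqrt((-1)² + (-16)²) = sqrt(1 + 256) = sqrt(257) = 16.03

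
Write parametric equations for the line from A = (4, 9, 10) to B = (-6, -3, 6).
Direction vector d = B - A = (-10, -12, -4)
x = 4 - 10t, y = 9 - 12t, z = 10 - 4t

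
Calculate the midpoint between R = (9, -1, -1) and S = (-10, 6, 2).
Midpoint = ((9-10)/2, (-1+6)/2, (-1+2)/2) = (-0.5, 2.5, 0.5)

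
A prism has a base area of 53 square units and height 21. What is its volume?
Volume = base area * height
Volume = 53 * 21
Volume = 1113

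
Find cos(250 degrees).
cos(250 degrees) = -0.342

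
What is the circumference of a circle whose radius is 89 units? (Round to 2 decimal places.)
Circumference = 2 * pi * r
Circumference = 2 * pi * 89
Circumference = 559.20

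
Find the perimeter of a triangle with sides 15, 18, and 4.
Perimeter = sum of all sides
Perimeter = 15 + 18 + 4
Perimeter = 37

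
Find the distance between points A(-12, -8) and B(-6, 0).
Using the distance formula: d = sqrt((x₂-x₁)² + (y₂-y₁)²)
dx = (-6) - (-12) = 6
dy = 0 - (-8) = 8
d = sqrt(6² + 8²) = sqrt(36 + 64) = sqrt(100) = 10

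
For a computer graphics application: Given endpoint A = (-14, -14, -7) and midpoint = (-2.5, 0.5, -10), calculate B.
B = (2×(-2.5) - (-14), 2×0.5 - (-14), 2×(-10) - (-7)) = (9, 15, -13)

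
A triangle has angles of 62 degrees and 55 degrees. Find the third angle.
Sum of angles in a triangle = 180 degrees
Third angle = 180 - 62 - 55
Third angle = 63 degrees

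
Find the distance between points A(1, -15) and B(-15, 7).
Using the distance formula: d = sqrt((x₂-x₁)² + (y₂-y₁)²)
dx = (-15) - 1 = -16
dy = 7 - (-15) = 22
d = sqrt((-16)² + 22²) = sqrt(256 + 484) = sqrt(740) = 27.20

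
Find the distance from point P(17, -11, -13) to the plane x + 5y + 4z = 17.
d = |1(17) + 5(-11) + 4(-13) - (17)| / √(1² + 5² + 4²) = 107/√42 = 16.51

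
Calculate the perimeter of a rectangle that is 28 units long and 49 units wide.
Perimeter = 2 * (length + width)
Perimeter = 2 * (28 + 49)
Perimeter = 2 * 77
Perimeter = 154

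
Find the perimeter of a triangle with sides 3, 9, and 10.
Perimeter = sum of all sides
Perimeter = 3 + 9 + 10
Perimeter = 22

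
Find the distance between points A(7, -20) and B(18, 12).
Using the distance formula: d = sqrt((x₂-x₁)² + (y₂-y₁)²)
dx = 18 - 7 = 11
dy = 12 - (-20) = 32
d = sqrt(11² + 32²) = sqrt(121 + 1024) = sqrt(1145) = 33.84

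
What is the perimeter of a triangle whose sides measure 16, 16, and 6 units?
Perimeter = sum of all sides
Perimeter = 16 + 16 + 6
Perimeter = 38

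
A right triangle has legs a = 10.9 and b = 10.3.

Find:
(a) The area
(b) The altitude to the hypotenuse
(a) Area = ½ab = ½·10.9·10.3 = 56.135
(b) Hypotenuse c = √(10.9² + 10.3²) = √224.9 = 14.9967
    Area = ½·c·h_c  →  h_c = 2·Area/c = 2·56.135/14.9967 = 7.486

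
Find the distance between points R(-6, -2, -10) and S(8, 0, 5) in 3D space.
d = √[(14)² + (2)² + (15)²] = √425 = 20.62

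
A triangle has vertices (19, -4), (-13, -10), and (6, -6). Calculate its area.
Using the coordinate formula: Area = (1/2)|x₁(y₂-y₃) + x₂(y₃-y₁) + x₃(y₁-y₂)|
Area = (1/2)|19((-10)-(-6)) + (-13)((-6)-(-4)) + 6((-4)-(-10))|
Area = (1/2)|19*(-4) + (-13)*(-2) + 6*6|
Area = (1/2)|(-76) + 26 + 36|
Area = (1/2)*14 = 7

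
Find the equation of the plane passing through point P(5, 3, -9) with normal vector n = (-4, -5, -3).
d = n·P = (-4)(5) + (-5)(3) + (-3)(-9) = -8
Plane: -4x - 5y - 3z = -8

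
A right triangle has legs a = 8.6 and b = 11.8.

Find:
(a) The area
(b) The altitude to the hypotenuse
(a) Area = ½ab = ½·8.6·11.8 = 50.74
(b) Hypotenuse c = √(8.6² + 11.8²) = √213.2 = 14.6014
    Area = ½·c·h_c  →  h_c = 2·Area/c = 2·50.74/14.6014 = 6.95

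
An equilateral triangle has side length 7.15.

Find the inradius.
For an equilateral triangle, r = s/(2√3) where s is the side.
r = 7.15/(2√3) = 7.15/3.464102 = 2.064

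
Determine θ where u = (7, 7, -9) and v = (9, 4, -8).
u·v = 163, |u|² = 179, |v|² = 161
cos θ = 163/√28819 ≈ 0.9602
θ ≈ 16.23°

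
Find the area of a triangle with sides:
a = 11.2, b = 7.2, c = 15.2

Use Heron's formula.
s = (a+b+c)/2 = (11.2+7.2+15.2)/2 = 16.8
A = √(s(s-a)(s-b)(s-c)) = √(16.8·5.6·9.6·1.6)
A = √1445.07 = 38.01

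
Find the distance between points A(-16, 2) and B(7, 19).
Using the distance formula: d = sqrt((x₂-x₁)² + (y₂-y₁)²)
dx = 7 - (-16) = 23
dy = 19 - 2 = 17
d = sqrt(23² + 17²) = sqrt(529 + 289) = sqrt(818) = 28.60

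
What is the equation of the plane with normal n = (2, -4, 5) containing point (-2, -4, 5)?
d = n·P = (2)(-2) + (-4)(-4) + (5)(5) = 37
Plane: 2x - 4y + 5z = 37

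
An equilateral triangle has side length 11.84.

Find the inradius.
For an equilateral triangle, r = s/(2√3) where s is the side.
r = 11.84/(2√3) = 11.84/3.464102 = 3.418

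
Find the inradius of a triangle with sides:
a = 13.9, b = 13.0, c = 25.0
s = (a+b+c)/2 = (13.9+13.0+25.0)/2 = 25.95
Area = √(s(s-a)(s-b)(s-c)) = √(25.95·12.05·12.95·0.95) = 62.0239
r = Area/s = 62.0239/25.95 = 2.39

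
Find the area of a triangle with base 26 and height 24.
Area = (1/2) * base * height
Area = (1/2) * 26 * 24
Area = 312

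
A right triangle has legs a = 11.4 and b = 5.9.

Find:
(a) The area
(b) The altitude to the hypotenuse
(a) Area = ½ab = ½·11.4·5.9 = 33.63
(b) Hypotenuse c = √(11.4² + 5.9²) = √164.77 = 12.8363
    Area = ½·c·h_c  →  h_c = 2·Area/c = 2·33.63/12.8363 = 5.24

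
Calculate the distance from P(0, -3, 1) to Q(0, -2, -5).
d = √[(0)² + (1)² + (-6)²] = √37 = 6.083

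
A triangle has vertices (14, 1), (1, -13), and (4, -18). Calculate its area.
Using the coordinate formula: Area = (1/2)|x₁(y₂-y₃) + x₂(y₃-y₁) + x₃(y₁-y₂)|
Area = (1/2)|14((-13)-(-18)) + 1((-18)-1) + 4(1-(-13))|
Area = (1/2)|14*5 + 1*(-19) + 4*14|
Area = (1/2)|70 + (-19) + 56|
Area = (1/2)*107 = 53.50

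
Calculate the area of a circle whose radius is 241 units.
Area = pi * r²
Area = pi * 241²
Area = pi * 58081
Area = 182466.84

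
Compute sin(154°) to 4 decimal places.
sin(154 degrees) = 0.4384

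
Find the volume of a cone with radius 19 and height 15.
Volume = (1/3) * pi * r² * h
Volume = (1/3) * pi * 19² * 15
Volume = (1/3) * pi * 361 * 15
Volume = (1/3) * pi * 5415
Volume = 5670.57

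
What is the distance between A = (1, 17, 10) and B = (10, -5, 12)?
d = √[(9)² + (-22)² + (2)²] = √569 = 23.85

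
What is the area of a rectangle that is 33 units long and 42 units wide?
Area = length * width
Area = 33 * 42
Area = 1386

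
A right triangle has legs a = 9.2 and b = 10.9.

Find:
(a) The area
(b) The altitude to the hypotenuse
(a) Area = ½ab = ½·9.2·10.9 = 50.14
(b) Hypotenuse c = √(9.2² + 10.9²) = √203.45 = 14.2636
    Area = ½·c·h_c  →  h_c = 2·Area/c = 2·50.14/14.2636 = 7.03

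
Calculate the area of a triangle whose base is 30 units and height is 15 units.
Area = (1/2) * base * height
Area = (1/2) * 30 * 15
Area = 225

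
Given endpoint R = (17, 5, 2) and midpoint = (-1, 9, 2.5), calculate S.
S = (2×(-1) - 17, 2×9 - 5, 2×2.5 - 2) = (-19, 13, 3)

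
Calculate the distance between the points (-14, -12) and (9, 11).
Using the distance formula: d = sqrt((x₂-x₁)² + (y₂-y₁)²)
dx = 9 - (-14) = 23
dy = 11 - (-12) = 23
d = sqrt(23² + 23²) = sqrt(529 + 529) = sqrt(1058) = 32.53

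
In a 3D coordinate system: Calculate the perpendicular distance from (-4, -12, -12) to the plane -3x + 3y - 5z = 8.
d = |(-3)(-4) + 3(-12) + (-5)(-12) - (8)| / √((-3)² + 3² + (-5)²) = 28/√43 = 4.27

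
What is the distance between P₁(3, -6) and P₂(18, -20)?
Using the distance formula: d = sqrt((x₂-x₁)² + (y₂-y₁)²)
dx = 18 - 3 = 15
dy = (-20) - (-6) = -14
d = sqrt(15² + (-14)²) = sqrt(225 + 196) = sqrt(421) = 20.52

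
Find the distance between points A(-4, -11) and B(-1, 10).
Using the distance formula: d = sqrt((x₂-x₁)² + (y₂-y₁)²)
dx = (-1) - (-4) = 3
dy = 10 - (-11) = 21
d = sqrt(3² + 21²) = sqrt(9 + 441) = sqrt(450) = 21.21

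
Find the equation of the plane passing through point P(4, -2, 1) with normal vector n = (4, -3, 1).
d = n·P = (4)(4) + (-3)(-2) + (1)(1) = 23
Plane: 4x - 3y + z = 23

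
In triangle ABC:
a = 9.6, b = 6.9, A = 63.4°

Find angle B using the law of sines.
sin(B)/b = sin(A)/a
sin(B) = b·sin(A)/a = 6.9·sin(63.4°)/9.6 = 0.642673
B = arcsin(0.642673) = 39.99°  (b ≤ a, so B ≤ A and the acute solution is unique)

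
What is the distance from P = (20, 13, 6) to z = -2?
d = |0(20) + 0(13) + 1(6) - (-2)| / √(0² + 0² + 1²) = 8/√1 = 8.0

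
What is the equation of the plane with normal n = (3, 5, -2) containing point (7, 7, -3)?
d = n·P = (3)(7) + (5)(7) + (-2)(-3) = 62
Plane: 3x + 5y - 2z = 62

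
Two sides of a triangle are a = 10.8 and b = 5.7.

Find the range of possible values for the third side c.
By the triangle inequality: |a - b| < c < a + b
|10.8 - 5.7| < c < 10.8 + 5.7
5.1 < c < 16.5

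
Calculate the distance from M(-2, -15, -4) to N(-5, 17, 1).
d = √[(-3)² + (32)² + (5)²] = √1058 = 32.53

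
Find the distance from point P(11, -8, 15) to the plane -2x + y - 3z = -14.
d = |(-2)(11) + 1(-8) + (-3)(15) - (-14)| / √((-2)² + 1² + (-3)²) = 61/√14 = 16.3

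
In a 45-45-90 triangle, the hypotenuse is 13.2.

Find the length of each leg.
In a 45-45-90 triangle, hypotenuse = leg·√2  →  leg = hypotenuse/√2
leg = 13.2/√2 = 9.334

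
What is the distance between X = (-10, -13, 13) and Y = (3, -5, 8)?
d = √[(13)² + (8)² + (-5)²] = √258 = 16.06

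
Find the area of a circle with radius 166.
Area = pi * r²
Area = pi * 166²
Area = pi * 27556
Area = 86569.73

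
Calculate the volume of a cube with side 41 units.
Volume = s³
Volume = 41³
Volume = 68921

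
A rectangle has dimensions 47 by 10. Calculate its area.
Area = length * width
Area = 47 * 10
Area = 470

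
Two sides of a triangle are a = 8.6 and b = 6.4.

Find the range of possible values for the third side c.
By the triangle inequality: |a - b| < c < a + b
|8.6 - 6.4| < c < 8.6 + 6.4
2.2 < c < 15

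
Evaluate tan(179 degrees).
tan(179 degrees) = -0.0175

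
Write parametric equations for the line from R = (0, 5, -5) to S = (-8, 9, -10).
Direction vector d = S - R = (-8, 4, -5)
x = 0 - 8t, y = 5 + 4t, z = -5 - 5t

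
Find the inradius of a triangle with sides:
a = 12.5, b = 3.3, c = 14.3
s = (a+b+c)/2 = (12.5+3.3+14.3)/2 = 15.05
Area = √(s(s-a)(s-b)(s-c)) = √(15.05·2.55·11.75·0.75) = 18.3903
r = Area/s = 18.3903/15.05 = 1.222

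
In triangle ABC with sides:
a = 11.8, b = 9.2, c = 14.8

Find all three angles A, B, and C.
By the law of cosines:
cos(A) = (b² + c² - a²)/(2bc) = 0.603848  →  A = 52.85°
cos(B) = (a² + c² - b²)/(2ac) = 0.783440  →  B = 38.42°
cos(C) = (a² + b² - c²)/(2ab) = 0.022292  →  C = 88.72°
Check: A + B + C = 180.0° ✓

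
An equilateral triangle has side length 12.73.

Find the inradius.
For an equilateral triangle, r = s/(2√3) where s is the side.
r = 12.73/(2√3) = 12.73/3.464102 = 3.675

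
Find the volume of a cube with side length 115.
Volume = s³
Volume = 115³
Volume = 1520875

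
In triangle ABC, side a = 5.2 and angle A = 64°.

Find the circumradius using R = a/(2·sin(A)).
R = a/(2·sin(A)) = 5.2/(2·sin(64°))
R = 5.2/(2·0.898794) = 5.2/1.797588 = 2.893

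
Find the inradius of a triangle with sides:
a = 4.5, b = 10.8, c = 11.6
s = (a+b+c)/2 = (4.5+10.8+11.6)/2 = 13.45
Area = √(s(s-a)(s-b)(s-c)) = √(13.45·8.95·2.65·1.85) = 24.293
r = Area/s = 24.293/13.45 = 1.806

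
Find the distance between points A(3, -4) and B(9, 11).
Using the distance formula: d = sqrt((x₂-x₁)² + (y₂-y₁)²)
dx = 9 - 3 = 6
dy = 11 - (-4) = 15
d = sqrt(6² + 15²) = sqrt(36 + 225) = sqrt(261) = 16.16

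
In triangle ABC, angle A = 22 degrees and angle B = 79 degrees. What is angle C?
Sum of angles in a triangle = 180 degrees
Third angle = 180 - 22 - 79
Third angle = 79 degrees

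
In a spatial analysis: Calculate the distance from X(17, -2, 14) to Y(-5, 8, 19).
d = √[(-22)² + (10)² + (5)²] = √609 = 24.68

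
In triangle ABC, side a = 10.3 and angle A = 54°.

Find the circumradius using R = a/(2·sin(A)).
R = a/(2·sin(A)) = 10.3/(2·sin(54°))
R = 10.3/(2·0.809017) = 10.3/1.618034 = 6.366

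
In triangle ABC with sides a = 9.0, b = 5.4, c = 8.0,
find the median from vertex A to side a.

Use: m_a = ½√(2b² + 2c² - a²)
m_a = ½√(2·5.4² + 2·8.0² - 9.0²)
m_a = ½√(58.32 + 128 - 81) = ½√105.32 = 5.131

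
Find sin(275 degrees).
sin(275 degrees) = -0.9962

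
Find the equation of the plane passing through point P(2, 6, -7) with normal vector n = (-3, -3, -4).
d = n·P = (-3)(2) + (-3)(6) + (-4)(-7) = 4
Plane: -3x - 3y - 4z = 4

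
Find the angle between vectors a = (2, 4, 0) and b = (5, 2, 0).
a·b = 18, |a|² = 20, |b|² = 29
cos θ = 18/√580 ≈ 0.7474
θ ≈ 41.63°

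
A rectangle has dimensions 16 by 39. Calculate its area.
Area = length * width
Area = 16 * 39
Area = 624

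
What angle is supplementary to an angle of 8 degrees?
Supplementary angles sum to 180 degrees.
Other angle = 180 - 8
Other angle = 172 degrees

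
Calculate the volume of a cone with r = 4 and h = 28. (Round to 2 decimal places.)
Volume = (1/3) * pi * r² * h
Volume = (1/3) * pi * 4² * 28
Volume = (1/3) * pi * 16 * 28
Volume = (1/3) * pi * 448
Volume = 469.14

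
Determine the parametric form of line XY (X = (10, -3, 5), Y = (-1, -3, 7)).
Direction vector d = Y - X = (-11, 0, 2)
x = 10 - 11t, y = -3, z = 5 + 2t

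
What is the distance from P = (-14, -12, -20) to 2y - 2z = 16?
d = |0(-14) + 2(-12) + (-2)(-20) - (16)| / √(0² + 2² + (-2)²) = 0/√8 = 0.0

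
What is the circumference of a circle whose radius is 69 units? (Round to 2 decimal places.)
Circumference = 2 * pi * r
Circumference = 2 * pi * 69
Circumference = 433.54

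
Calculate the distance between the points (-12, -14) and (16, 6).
Using the distance formula: d = sqrt((x₂-x₁)² + (y₂-y₁)²)
dx = 16 - (-12) = 28
dy = 6 - (-14) = 20
d = sqrt(28² + 20²) = sqrt(784 + 400) = sqrt(1184) = 34.41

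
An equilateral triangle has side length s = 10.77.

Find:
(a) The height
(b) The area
(a) Height h = s·√3/2 = 10.77·√3/2 = 9.327
(b) Area = (√3/4)·s² = (√3/4)·10.77² = (√3/4)·115.993 = 50.23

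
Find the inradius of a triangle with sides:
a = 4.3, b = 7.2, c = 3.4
s = (a+b+c)/2 = (4.3+7.2+3.4)/2 = 7.45
Area = √(s(s-a)(s-b)(s-c)) = √(7.45·3.15·0.25·4.05) = 4.87451
r = Area/s = 4.87451/7.45 = 0.6543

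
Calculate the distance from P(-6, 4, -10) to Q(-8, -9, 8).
d = √[(-2)² + (-13)² + (18)²] = √497 = 22.29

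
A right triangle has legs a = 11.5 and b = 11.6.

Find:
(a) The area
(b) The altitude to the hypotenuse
(a) Area = ½ab = ½·11.5·11.6 = 66.7
(b) Hypotenuse c = √(11.5² + 11.6²) = √266.81 = 16.3343
    Area = ½·c·h_c  →  h_c = 2·Area/c = 2·66.7/16.3343 = 8.167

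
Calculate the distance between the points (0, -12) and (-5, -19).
Using the distance formula: d = sqrt((x₂-x₁)² + (y₂-y₁)²)
dx = (-5) - 0 = -5
dy = (-19) - (-12) = -7
d = sqrt((-5)² + (-7)²) = sqrt(25 + 49) = sqrt(74) = 8.60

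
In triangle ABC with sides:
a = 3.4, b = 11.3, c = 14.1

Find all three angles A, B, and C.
By the law of cosines:
cos(A) = (b² + c² - a²)/(2bc) = 0.988326  →  A = 8.763°
cos(B) = (a² + c² - b²)/(2ac) = 0.862328  →  B = 30.42°
cos(C) = (a² + b² - c²)/(2ab) = -0.775117  →  C = 140.8°
Check: A + B + C = 180.0° ✓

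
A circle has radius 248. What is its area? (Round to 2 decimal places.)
Area = pi * r²
Area = pi * 248²
Area = pi * 61504
Area = 193220.51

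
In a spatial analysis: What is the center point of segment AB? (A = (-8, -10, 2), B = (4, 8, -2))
Midpoint = ((-8+4)/2, (-10+8)/2, (2-2)/2) = (-2, -1, 0)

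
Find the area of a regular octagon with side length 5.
For a regular 8-gon with side length s = 5:
Apothem a = s / (2*tan(pi/8)) = 5 / (2*tan(pi/8)) ≈ 6.0355
Perimeter P = 8 * 5 = 40
Area = (1/2) * P * a = (1/2) * 40 * 6.0355 = 120.71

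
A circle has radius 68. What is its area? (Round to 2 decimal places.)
Area = pi * r²
Area = pi * 68²
Area = pi * 4624
Area = 14526.72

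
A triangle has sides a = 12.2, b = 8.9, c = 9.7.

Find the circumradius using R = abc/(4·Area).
s = (a+b+c)/2 = 15.4
Area = √(s(s-a)(s-b)(s-c)) = √(15.4·3.2·6.5·5.7) = 42.7297
R = abc/(4·Area) = (12.2·8.9·9.7)/(4·42.7297) = 1053.226/170.9188 = 6.162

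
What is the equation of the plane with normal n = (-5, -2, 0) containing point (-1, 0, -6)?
d = n·P = (-5)(-1) + (-2)(0) + (0)(-6) = 5
Plane: -5x - 2y = 5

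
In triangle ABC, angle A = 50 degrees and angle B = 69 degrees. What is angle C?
Sum of angles in a triangle = 180 degrees
Third angle = 180 - 50 - 69
Third angle = 61 degrees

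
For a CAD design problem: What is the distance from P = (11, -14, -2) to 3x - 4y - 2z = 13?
d = |3(11) + (-4)(-14) + (-2)(-2) - (13)| / √(3² + (-4)² + (-2)²) = 80/√29 = 14.86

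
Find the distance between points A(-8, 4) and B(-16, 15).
Using the distance formula: d = sqrt((x₂-x₁)² + (y₂-y₁)²)
dx = (-16) - (-8) = -8
dy = 15 - 4 = 11
d = sqrt((-8)² + 11²) = sqrt(64 + 121) = sqrt(185) = 13.60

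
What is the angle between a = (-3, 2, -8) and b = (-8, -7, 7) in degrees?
a·b = -46, |a|² = 77, |b|² = 162
cos θ = -46/√12474 ≈ -0.4119
θ ≈ 114.3°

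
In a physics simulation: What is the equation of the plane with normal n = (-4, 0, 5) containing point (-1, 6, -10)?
d = n·P = (-4)(-1) + (0)(6) + (5)(-10) = -46
Plane: -4x + 5z = -46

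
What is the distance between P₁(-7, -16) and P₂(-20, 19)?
Using the distance formula: d = sqrt((x₂-x₁)² + (y₂-y₁)²)
dx = (-20) - (-7) = -13
dy = 19 - (-16) = 35
d = sqrt((-13)² + 35²) = sqrt(169 + 1225) = sqrt(1394) = 37.34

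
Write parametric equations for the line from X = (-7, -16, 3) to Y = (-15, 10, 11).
Direction vector d = Y - X = (-8, 26, 8)
x = -7 - 8t, y = -16 + 26t, z = 3 + 8t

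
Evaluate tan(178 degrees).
tan(178 degrees) = -0.0349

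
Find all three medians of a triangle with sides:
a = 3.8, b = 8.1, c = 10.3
Using m_x = ½√(2y² + 2z² - x²):
m_a = ½√(2·8.1² + 2·10.3² - 3.8²) = ½√328.96 = 9.069
m_b = ½√(2·3.8² + 2·10.3² - 8.1²) = ½√175.45 = 6.623
m_c = ½√(2·3.8² + 2·8.1² - 10.3²) = ½√54.01 = 3.675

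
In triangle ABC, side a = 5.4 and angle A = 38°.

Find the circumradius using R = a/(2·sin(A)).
R = a/(2·sin(A)) = 5.4/(2·sin(38°))
R = 5.4/(2·0.615661) = 5.4/1.231323 = 4.386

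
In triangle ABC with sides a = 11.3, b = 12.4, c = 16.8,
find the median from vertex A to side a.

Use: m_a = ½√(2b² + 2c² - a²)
m_a = ½√(2·12.4² + 2·16.8² - 11.3²)
m_a = ½√(307.52 + 564.48 - 127.69) = ½√744.31 = 13.64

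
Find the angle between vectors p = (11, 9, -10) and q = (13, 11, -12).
p·q = 362, |p|² = 302, |q|² = 434
cos θ = 362/√131068 ≈ 0.9999
θ ≈ 0.7753°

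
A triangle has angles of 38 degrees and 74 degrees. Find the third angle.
Sum of angles in a triangle = 180 degrees
Third angle = 180 - 38 - 74
Third angle = 68 degrees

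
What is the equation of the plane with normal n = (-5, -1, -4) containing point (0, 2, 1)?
d = n·P = (-5)(0) + (-1)(2) + (-4)(1) = -6
Plane: -5x - y - 4z = -6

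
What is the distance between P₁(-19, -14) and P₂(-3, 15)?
Using the distance formula: d = sqrt((x₂-x₁)² + (y₂-y₁)²)
dx = (-3) - (-19) = 16
dy = 15 - (-14) = 29
d = sqrt(16² + 29²) = sqrt(256 + 841) = sqrt(1097) = 33.12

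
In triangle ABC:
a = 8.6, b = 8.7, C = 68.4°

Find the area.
Using A = ½ab·sin(C):
A = ½·8.6·8.7·sin(68.4°) = ½·74.82·0.929776 = 34.78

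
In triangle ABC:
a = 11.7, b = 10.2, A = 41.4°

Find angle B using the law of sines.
sin(B)/b = sin(A)/a
sin(B) = b·sin(A)/a = 10.2·sin(41.4°)/11.7 = 0.576528
B = arcsin(0.576528) = 35.21°  (b ≤ a, so B ≤ A and the acute solution is unique)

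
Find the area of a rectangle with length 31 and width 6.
Area = length * width
Area = 31 * 6
Area = 186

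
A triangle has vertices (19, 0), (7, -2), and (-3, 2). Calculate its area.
Using the coordinate formula: Area = (1/2)|x₁(y₂-y₃) + x₂(y₃-y₁) + x₃(y₁-y₂)|
Area = (1/2)|19((-2)-2) + 7(2-0) + (-3)(0-(-2))|
Area = (1/2)|19*(-4) + 7*2 + (-3)*2|
Area = (1/2)|(-76) + 14 + (-6)|
Area = (1/2)*68 = 34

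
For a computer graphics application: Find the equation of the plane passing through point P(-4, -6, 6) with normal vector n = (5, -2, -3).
d = n·P = (5)(-4) + (-2)(-6) + (-3)(6) = -26
Plane: 5x - 2y - 3z = -26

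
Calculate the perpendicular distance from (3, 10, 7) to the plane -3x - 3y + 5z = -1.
d = |(-3)(3) + (-3)(10) + 5(7) - (-1)| / √((-3)² + (-3)² + 5²) = 3/√43 = 0.4575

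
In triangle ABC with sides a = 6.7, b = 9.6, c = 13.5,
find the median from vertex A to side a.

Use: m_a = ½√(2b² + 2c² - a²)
m_a = ½√(2·9.6² + 2·13.5² - 6.7²)
m_a = ½√(184.32 + 364.5 - 44.89) = ½√503.93 = 11.22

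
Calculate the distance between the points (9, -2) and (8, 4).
Using the distance formula: d = sqrt((x₂-x₁)² + (y₂-y₁)²)
dx = 8 - 9 = -1
dy = 4 - (-2) = 6
d = sqrt((-1)² + 6²) = sqrt(1 + 36) = sqrt(37) = 6.08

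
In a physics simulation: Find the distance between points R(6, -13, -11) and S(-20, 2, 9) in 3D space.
d = √[(-26)² + (15)² + (20)²] = √1301 = 36.07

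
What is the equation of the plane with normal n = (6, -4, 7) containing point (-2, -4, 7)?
d = n·P = (6)(-2) + (-4)(-4) + (7)(7) = 53
Plane: 6x - 4y + 7z = 53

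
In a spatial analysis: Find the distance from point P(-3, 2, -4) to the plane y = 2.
d = |0(-3) + 1(2) + 0(-4) - (2)| / √(0² + 1² + 0²) = 0/√1 = 0.0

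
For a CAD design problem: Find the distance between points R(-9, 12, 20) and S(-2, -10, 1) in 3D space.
d = √[(7)² + (-22)² + (-19)²] = √894 = 29.9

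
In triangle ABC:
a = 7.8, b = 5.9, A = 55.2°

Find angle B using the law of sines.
sin(B)/b = sin(A)/a
sin(B) = b·sin(A)/a = 5.9·sin(55.2°)/7.8 = 0.621126
B = arcsin(0.621126) = 38.4°  (b ≤ a, so B ≤ A and the acute solution is unique)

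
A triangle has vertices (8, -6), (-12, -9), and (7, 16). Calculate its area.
Using the coordinate formula: Area = (1/2)|x₁(y₂-y₃) + x₂(y₃-y₁) + x₃(y₁-y₂)|
Area = (1/2)|8((-9)-16) + (-12)(16-(-6)) + 7((-6)-(-9))|
Area = (1/2)|8*(-25) + (-12)*22 + 7*3|
Area = (1/2)|(-200) + (-264) + 21|
Area = (1/2)*443 = 221.50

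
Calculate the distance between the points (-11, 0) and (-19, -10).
Using the distance formula: d = sqrt((x₂-x₁)² + (y₂-y₁)²)
dx = (-19) - (-11) = -8
dy = (-10) - 0 = -10
d = sqrt((-8)² + (-10)²) = sqrt(64 + 100) = sqrt(164) = 12.81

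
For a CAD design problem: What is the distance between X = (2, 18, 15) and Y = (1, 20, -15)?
d = √[(-1)² + (2)² + (-30)²] = √905 = 30.08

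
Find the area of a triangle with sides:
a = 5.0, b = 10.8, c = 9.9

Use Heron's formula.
s = (a+b+c)/2 = (5.0+10.8+9.9)/2 = 12.85
A = √(s(s-a)(s-b)(s-c)) = √(12.85·7.85·2.05·2.95)
A = √610.026 = 24.7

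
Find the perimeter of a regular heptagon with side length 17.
Perimeter = number of sides * side length
Perimeter = 7 * 17
Perimeter = 119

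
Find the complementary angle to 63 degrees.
Complementary angles sum to 90 degrees.
Other angle = 90 - 63
Other angle = 27 degrees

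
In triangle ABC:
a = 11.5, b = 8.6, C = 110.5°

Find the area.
Using A = ½ab·sin(C):
A = ½·11.5·8.6·sin(110.5°) = ½·98.9·0.936672 = 46.32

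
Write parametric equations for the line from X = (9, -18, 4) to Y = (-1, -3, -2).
Direction vector d = Y - X = (-10, 15, -6)
x = 9 - 10t, y = -18 + 15t, z = 4 - 6t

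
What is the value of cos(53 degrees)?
cos(53 degrees) = 0.6018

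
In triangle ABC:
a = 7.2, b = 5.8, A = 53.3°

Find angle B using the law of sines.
sin(B)/b = sin(A)/a
sin(B) = b·sin(A)/a = 5.8·sin(53.3°)/7.2 = 0.645875
B = arcsin(0.645875) = 40.23°  (b ≤ a, so B ≤ A and the acute solution is unique)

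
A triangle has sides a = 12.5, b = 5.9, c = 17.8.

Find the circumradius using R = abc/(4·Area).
s = (a+b+c)/2 = 18.1
Area = √(s(s-a)(s-b)(s-c)) = √(18.1·5.6·12.2·0.3) = 19.2608
R = abc/(4·Area) = (12.5·5.9·17.8)/(4·19.2608) = 1312.75/77.0432 = 17.04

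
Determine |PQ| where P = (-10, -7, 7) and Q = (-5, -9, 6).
d = √[(5)² + (-2)² + (-1)²] = √30 = 5.477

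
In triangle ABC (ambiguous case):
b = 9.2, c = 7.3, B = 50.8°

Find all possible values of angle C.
sin(C)/c = sin(B)/b  →  sin(C) = c·sin(B)/b = 7.3·sin(50.8°)/9.2 = 0.614902
C₁ = arcsin(0.614902) = 37.94°,  C₂ = 180° - C₁ = 142.06°
Check C₂: A = 180° - 50.8° - 142.06° = -12.86° ≤ 0, rejected
C = 37.94° (one solution)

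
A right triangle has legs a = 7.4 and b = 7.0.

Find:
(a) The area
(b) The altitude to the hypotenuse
(a) Area = ½ab = ½·7.4·7.0 = 25.9
(b) Hypotenuse c = √(7.4² + 7.0²) = √103.76 = 10.1863
    Area = ½·c·h_c  →  h_c = 2·Area/c = 2·25.9/10.1863 = 5.085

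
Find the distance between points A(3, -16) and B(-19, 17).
Using the distance formula: d = sqrt((x₂-x₁)² + (y₂-y₁)²)
dx = (-19) - 3 = -22
dy = 17 - (-16) = 33
d = sqrt((-22)² + 33²) = sqrt(484 + 1089) = sqrt(1573) = 39.66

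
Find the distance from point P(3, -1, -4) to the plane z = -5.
d = |0(3) + 0(-1) + 1(-4) - (-5)| / √(0² + 0² + 1²) = 1/√1 = 1.0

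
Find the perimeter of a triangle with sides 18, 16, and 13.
Perimeter = sum of all sides
Perimeter = 18 + 16 + 13
Perimeter = 47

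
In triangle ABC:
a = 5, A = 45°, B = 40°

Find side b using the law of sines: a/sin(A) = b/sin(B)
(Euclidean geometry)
b = a·sin(B)/sin(A) = 5·sin(40°)/sin(45°)
b = 5·0.642788/0.707107 = 4.545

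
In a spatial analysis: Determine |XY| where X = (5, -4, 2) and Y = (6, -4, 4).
d = √[(1)² + (0)² + (2)²] = √5 = 2.236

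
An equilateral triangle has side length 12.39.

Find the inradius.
For an equilateral triangle, r = s/(2√3) where s is the side.
r = 12.39/(2√3) = 12.39/3.464102 = 3.577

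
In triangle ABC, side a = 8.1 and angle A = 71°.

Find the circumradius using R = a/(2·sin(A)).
R = a/(2·sin(A)) = 8.1/(2·sin(71°))
R = 8.1/(2·0.945519) = 8.1/1.891037 = 4.283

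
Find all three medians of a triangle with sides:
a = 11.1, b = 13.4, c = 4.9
Using m_x = ½√(2y² + 2z² - x²):
m_a = ½√(2·13.4² + 2·4.9² - 11.1²) = ½√283.93 = 8.425
m_b = ½√(2·11.1² + 2·4.9² - 13.4²) = ½√114.88 = 5.359
m_c = ½√(2·11.1² + 2·13.4² - 4.9²) = ½√581.53 = 12.06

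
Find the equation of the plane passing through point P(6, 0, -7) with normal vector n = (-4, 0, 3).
d = n·P = (-4)(6) + (0)(0) + (3)(-7) = -45
Plane: -4x + 3z = -45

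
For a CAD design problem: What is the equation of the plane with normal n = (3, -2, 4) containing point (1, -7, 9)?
d = n·P = (3)(1) + (-2)(-7) + (4)(9) = 53
Plane: 3x - 2y + 4z = 53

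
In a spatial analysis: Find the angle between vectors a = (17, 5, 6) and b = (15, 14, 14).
a·b = 409, |a|² = 350, |b|² = 617
cos θ = 409/√215950 ≈ 0.8801
θ ≈ 28.34°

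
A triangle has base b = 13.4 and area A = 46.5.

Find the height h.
A = ½bh  →  h = 2A/b
h = 2·46.5/13.4 = 6.94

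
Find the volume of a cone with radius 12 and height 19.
Volume = (1/3) * pi * r² * h
Volume = (1/3) * pi * 12² * 19
Volume = (1/3) * pi * 144 * 19
Volume = (1/3) * pi * 2736
Volume = 2865.13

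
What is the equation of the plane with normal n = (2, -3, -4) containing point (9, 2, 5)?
d = n·P = (2)(9) + (-3)(2) + (-4)(5) = -8
Plane: 2x - 3y - 4z = -8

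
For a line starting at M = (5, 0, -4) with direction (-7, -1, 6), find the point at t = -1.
P(-1) = (5 + (-7)(-1), 0 + (-1)(-1), -4 + 6(-1)) = (12, 1, -10)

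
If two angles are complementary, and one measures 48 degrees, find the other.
Complementary angles sum to 90 degrees.
Other angle = 90 - 48
Other angle = 42 degrees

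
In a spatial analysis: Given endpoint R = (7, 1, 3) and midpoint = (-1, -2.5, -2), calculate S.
S = (2×(-1) - 7, 2×(-2.5) - 1, 2×(-2) - 3) = (-9, -6, -7)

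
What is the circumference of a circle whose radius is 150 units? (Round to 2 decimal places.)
Circumference = 2 * pi * r
Circumference = 2 * pi * 150
Circumference = 942.48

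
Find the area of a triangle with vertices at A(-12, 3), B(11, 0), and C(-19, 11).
Using the coordinate formula: Area = (1/2)|x₁(y₂-y₃) + x₂(y₃-y₁) + x₃(y₁-y₂)|
Area = (1/2)|(-12)(0-11) + 11(11-3) + (-19)(3-0)|
Area = (1/2)|(-12)*(-11) + 11*8 + (-19)*3|
Area = (1/2)|132 + 88 + (-57)|
Area = (1/2)*163 = 81.50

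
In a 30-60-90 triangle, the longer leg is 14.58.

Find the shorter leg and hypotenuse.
In a 30-60-90 triangle, sides are in ratio 1 : √3 : 2.
Long leg = short leg·√3  →  short leg = 14.58/√3 = 8.418
Hypotenuse = 2·(short leg) = 2·14.58/√3 = 16.84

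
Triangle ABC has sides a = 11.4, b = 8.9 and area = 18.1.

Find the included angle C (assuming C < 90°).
Area = ½ab·sin(C)  →  sin(C) = 2·Area/(ab)
sin(C) = 2·18.1/(11.4·8.9) = 0.356791
C = arcsin(0.356791) = 20.9°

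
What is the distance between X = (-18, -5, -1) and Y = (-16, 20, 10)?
d = √[(2)² + (25)² + (11)²] = √750 = 27.39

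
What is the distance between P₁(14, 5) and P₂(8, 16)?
Using the distance formula: d = sqrt((x₂-x₁)² + (y₂-y₁)²)
dx = 8 - 14 = -6
dy = 16 - 5 = 11
d = sqrt((-6)² + 11²) = sqrt(36 + 121) = sqrt(157) = 12.53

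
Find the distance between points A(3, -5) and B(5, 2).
Using the distance formula: d = sqrt((x₂-x₁)² + (y₂-y₁)²)
dx = 5 - 3 = 2
dy = 2 - (-5) = 7
d = sqrt(2² + 7²) = sqrt(4 + 49) = sqrt(53) = 7.28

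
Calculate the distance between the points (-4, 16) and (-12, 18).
Using the distance formula: d = sqrt((x₂-x₁)² + (y₂-y₁)²)
dx = (-12) - (-4) = -8
dy = 18 - 16 = 2
d = sqrt((-8)² + 2²) = sqrt(64 + 4) = sqrt(68) = 8.25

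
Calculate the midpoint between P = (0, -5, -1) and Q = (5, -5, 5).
Midpoint = ((0+5)/2, (-5-5)/2, (-1+5)/2) = (2.5, -5, 2)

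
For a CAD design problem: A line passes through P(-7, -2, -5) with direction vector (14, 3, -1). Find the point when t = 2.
P(2) = (-7 + 14(2), -2 + 3(2), -5 + (-1)(2)) = (21, 4, -7)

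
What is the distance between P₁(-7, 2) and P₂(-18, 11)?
Using the distance formula: d = sqrt((x₂-x₁)² + (y₂-y₁)²)
dx = (-18) - (-7) = -11
dy = 11 - 2 = 9
d = sqrt((-11)² + 9²) = sqrt(121 + 81) = sqrt(202) = 14.21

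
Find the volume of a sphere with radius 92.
Volume = (4/3) * pi * r³
Volume = (4/3) * pi * 92³
Volume = (4/3) * pi * 778688
Volume = 3261760.67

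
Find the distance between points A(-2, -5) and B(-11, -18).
Using the distance formula: d = sqrt((x₂-x₁)² + (y₂-y₁)²)
dx = (-11) - (-2) = -9
dy = (-18) - (-5) = -13
d = sqrt((-9)² + (-13)²) = sqrt(81 + 169) = sqrt(250) = 15.81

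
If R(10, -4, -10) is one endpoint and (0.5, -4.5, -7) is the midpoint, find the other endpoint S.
S = (2×0.5 - 10, 2×(-4.5) - (-4), 2×(-7) - (-10)) = (-9, -5, -4)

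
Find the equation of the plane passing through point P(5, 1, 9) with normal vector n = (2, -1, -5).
d = n·P = (2)(5) + (-1)(1) + (-5)(9) = -36
Plane: 2x - y - 5z = -36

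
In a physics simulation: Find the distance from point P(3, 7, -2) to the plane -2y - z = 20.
d = |0(3) + (-2)(7) + (-1)(-2) - (20)| / √(0² + (-2)² + (-1)²) = 32/√5 = 14.31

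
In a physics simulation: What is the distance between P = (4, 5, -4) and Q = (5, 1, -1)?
d = √[(1)² + (-4)² + (3)²] = √26 = 5.099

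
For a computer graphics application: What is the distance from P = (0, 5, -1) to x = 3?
d = |1(0) + 0(5) + 0(-1) - (3)| / √(1² + 0² + 0²) = 3/√1 = 3.0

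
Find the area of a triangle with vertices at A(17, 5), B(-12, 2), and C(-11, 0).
Using the coordinate formula: Area = (1/2)|x₁(y₂-y₃) + x₂(y₃-y₁) + x₃(y₁-y₂)|
Area = (1/2)|17(2-0) + (-12)(0-5) + (-11)(5-2)|
Area = (1/2)|17*2 + (-12)*(-5) + (-11)*3|
Area = (1/2)|34 + 60 + (-33)|
Area = (1/2)*61 = 30.50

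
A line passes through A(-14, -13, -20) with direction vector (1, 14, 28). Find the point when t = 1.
P(1) = (-14 + 1(1), -13 + 14(1), -20 + 28(1)) = (-13, 1, 8)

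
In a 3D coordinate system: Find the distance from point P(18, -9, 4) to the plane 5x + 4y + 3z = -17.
d = |5(18) + 4(-9) + 3(4) - (-17)| / √(5² + 4² + 3²) = 83/√50 = 11.74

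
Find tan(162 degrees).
tan(162 degrees) = -0.3249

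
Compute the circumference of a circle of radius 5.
Circumference = 2 * pi * r
Circumference = 2 * pi * 5
Circumference = 31.42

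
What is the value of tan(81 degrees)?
tan(81 degrees) = 6.3138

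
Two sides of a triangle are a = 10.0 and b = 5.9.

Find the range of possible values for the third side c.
By the triangle inequality: |a - b| < c < a + b
|10.0 - 5.9| < c < 10.0 + 5.9
4.1 < c < 15.9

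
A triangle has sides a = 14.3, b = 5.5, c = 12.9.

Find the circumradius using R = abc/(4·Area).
s = (a+b+c)/2 = 16.35
Area = √(s(s-a)(s-b)(s-c)) = √(16.35·2.05·10.85·3.45) = 35.421
R = abc/(4·Area) = (14.3·5.5·12.9)/(4·35.421) = 1014.585/141.684 = 7.161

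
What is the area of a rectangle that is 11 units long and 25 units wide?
Area = length * width
Area = 11 * 25
Area = 275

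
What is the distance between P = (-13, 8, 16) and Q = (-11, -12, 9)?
d = √[(2)² + (-20)² + (-7)²] = √453 = 21.28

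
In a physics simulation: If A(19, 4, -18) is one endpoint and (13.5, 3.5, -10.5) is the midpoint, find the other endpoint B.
B = (2×13.5 - 19, 2×3.5 - 4, 2×(-10.5) - (-18)) = (8, 3, -3)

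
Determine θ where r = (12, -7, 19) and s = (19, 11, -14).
r·s = -115, |r|² = 554, |s|² = 678
cos θ = -115/√375612 ≈ -0.1876
θ ≈ 100.8°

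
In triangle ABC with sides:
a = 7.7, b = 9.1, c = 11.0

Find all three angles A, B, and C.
By the law of cosines:
cos(A) = (b² + c² - a²)/(2bc) = 0.721878  →  A = 43.79°
cos(B) = (a² + c² - b²)/(2ac) = 0.575443  →  B = 54.87°
cos(C) = (a² + b² - c²)/(2ab) = 0.150564  →  C = 81.34°
Check: A + B + C = 180.0° ✓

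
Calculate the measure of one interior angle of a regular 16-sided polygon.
Interior angle of a regular n-gon = (n-2)*180/n
Interior angle = (16-2)*180/16
Interior angle = 14*180/16
Interior angle = 2520/16
Interior angle = 157.50 degrees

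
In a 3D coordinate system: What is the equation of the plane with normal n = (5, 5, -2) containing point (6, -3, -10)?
d = n·P = (5)(6) + (5)(-3) + (-2)(-10) = 35
Plane: 5x + 5y - 2z = 35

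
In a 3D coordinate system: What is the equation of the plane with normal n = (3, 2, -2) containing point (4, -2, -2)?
d = n·P = (3)(4) + (2)(-2) + (-2)(-2) = 12
Plane: 3x + 2y - 2z = 12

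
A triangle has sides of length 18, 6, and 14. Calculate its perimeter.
Perimeter = sum of all sides
Perimeter = 18 + 6 + 14
Perimeter = 38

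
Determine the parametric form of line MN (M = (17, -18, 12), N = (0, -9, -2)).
Direction vector d = N - M = (-17, 9, -14)
x = 17 - 17t, y = -18 + 9t, z = 12 - 14t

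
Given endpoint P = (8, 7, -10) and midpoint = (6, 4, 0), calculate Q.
Q = (2×6 - 8, 2×4 - 7, 2×0 - (-10)) = (4, 1, 10)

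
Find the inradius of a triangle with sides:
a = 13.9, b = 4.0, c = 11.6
s = (a+b+c)/2 = (13.9+4.0+11.6)/2 = 14.75
Area = √(s(s-a)(s-b)(s-c)) = √(14.75·0.85·10.75·3.15) = 20.6046
r = Area/s = 20.6046/14.75 = 1.397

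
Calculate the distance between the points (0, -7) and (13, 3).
Using the distance formula: d = sqrt((x₂-x₁)² + (y₂-y₁)²)
dx = 13 - 0 = 13
dy = 3 - (-7) = 10
d = sqrt(13² + 10²) = sqrt(169 + 100) = sqrt(269) = 16.40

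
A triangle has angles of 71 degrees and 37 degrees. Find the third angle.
Sum of angles in a triangle = 180 degrees
Third angle = 180 - 71 - 37
Third angle = 72 degrees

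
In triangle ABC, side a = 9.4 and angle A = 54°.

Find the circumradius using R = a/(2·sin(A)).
R = a/(2·sin(A)) = 9.4/(2·sin(54°))
R = 9.4/(2·0.809017) = 9.4/1.618034 = 5.81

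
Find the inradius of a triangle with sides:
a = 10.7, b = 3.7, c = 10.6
s = (a+b+c)/2 = (10.7+3.7+10.6)/2 = 12.5
Area = √(s(s-a)(s-b)(s-c)) = √(12.5·1.8·8.8·1.9) = 19.3959
r = Area/s = 19.3959/12.5 = 1.552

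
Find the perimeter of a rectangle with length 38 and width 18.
Perimeter = 2 * (length + width)
Perimeter = 2 * (38 + 18)
Perimeter = 2 * 56
Perimeter = 112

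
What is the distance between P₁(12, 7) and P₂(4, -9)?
Using the distance formula: d = sqrt((x₂-x₁)² + (y₂-y₁)²)
dx = 4 - 12 = -8
dy = (-9) - 7 = -16
d = sqrt((-8)² + (-16)²) = sqrt(64 + 256) = sqrt(320) = 17.89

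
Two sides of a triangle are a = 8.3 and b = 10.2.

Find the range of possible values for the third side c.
By the triangle inequality: |a - b| < c < a + b
|8.3 - 10.2| < c < 8.3 + 10.2
1.9 < c < 18.5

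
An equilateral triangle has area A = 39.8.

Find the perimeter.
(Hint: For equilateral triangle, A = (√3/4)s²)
A = (√3/4)s²  →  s² = 4A/√3 = 4·39.8/√3 = 91.9142
s = 9.58719
Perimeter = 3s = 28.76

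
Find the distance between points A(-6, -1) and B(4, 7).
Using the distance formula: d = sqrt((x₂-x₁)² + (y₂-y₁)²)
dx = 4 - (-6) = 10
dy = 7 - (-1) = 8
d = sqrt(10² + 8²) = sqrt(100 + 64) = sqrt(164) = 12.81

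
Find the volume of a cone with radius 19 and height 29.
Volume = (1/3) * pi * r² * h
Volume = (1/3) * pi * 19² * 29
Volume = (1/3) * pi * 361 * 29
Volume = (1/3) * pi * 10469
Volume = 10963.11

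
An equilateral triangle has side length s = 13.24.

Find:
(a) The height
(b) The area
(a) Height h = s·√3/2 = 13.24·√3/2 = 11.47
(b) Area = (√3/4)·s² = (√3/4)·13.24² = (√3/4)·175.298 = 75.91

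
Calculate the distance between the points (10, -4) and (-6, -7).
Using the distance formula: d = sqrt((x₂-x₁)² + (y₂-y₁)²)
dx = (-6) - 10 = -16
dy = (-7) - (-4) = -3
d = sqrt((-16)² + (-3)²) = sqrt(256 + 9) = sqrt(265) = 16.28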